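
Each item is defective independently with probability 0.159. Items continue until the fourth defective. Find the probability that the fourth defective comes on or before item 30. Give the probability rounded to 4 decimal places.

0.7247

Finishing within 30 items ⇔ at least 4 successes in the first 30. With X ~ Binomial(30, 0.159), P(Y ≤ 30) = 1 − P(X ≤ 3).
  k=0: C(30,0)·0.159^0·0.841^30 = 0.005545
  k=1: C(30,1)·0.159^1·0.841^29 = 0.031449
  k=2: C(30,2)·0.159^2·0.841^28 = 0.086213
  k=3: C(30,3)·0.159^3·0.841^27 = 0.152128
1 − 0.275334 = 0.724666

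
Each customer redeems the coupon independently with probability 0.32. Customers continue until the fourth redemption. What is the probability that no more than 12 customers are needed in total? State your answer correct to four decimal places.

0.5681

Finishing within 12 customers ⇔ at least 4 successes in the first 12. With X ~ Binomial(12, 0.32), P(Y ≤ 12) = 1 − P(X ≤ 3).
  k=0: C(12,0)·0.32^0·0.68^12 = 0.009775
  k=1: C(12,1)·0.32^1·0.68^11 = 0.055199
  k=2: C(12,2)·0.32^2·0.68^10 = 0.142867
  k=3: C(12,3)·0.32^3·0.68^9 = 0.224106
1 − 0.431947 = 0.568053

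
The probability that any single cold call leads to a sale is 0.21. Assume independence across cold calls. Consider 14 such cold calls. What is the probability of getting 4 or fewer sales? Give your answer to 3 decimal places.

X ~ Binomial(14, 0.21); P(X ≤ 4) = Σ C(14,k) p^k (1−p)^(14−k) over k:
  k=0: C(14,0)·0.21^0·0.79^14 = 0.03688
  k=1: C(14,1)·0.21^1·0.79^13 = 0.13725
  k=2: C(14,2)·0.21^2·0.79^12 = 0.23714
  k=3: C(14,3)·0.21^3·0.79^11 = 0.25215
  k=4: C(14,4)·0.21^4·0.79^10 = 0.18432
Total = 0.84774

0.848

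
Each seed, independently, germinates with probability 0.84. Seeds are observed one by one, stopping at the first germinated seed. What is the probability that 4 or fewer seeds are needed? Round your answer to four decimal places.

Y = number of seeds to the first success; geometric, p = 0.84.
P(Y ≤ 4) = 1 − (1−p)^4 = 1 − 0.000655 = 0.999345

0.9993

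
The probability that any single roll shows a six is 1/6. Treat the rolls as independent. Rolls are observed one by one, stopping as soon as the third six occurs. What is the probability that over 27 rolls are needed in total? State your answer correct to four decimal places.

0.1488

Needing more than 27 rolls ⇔ fewer than 3 successes in the first 27. With X ~ Binomial(27, 0.166667), P(Y > 27) = P(X ≤ 2).
  k=0: C(27,0)·0.166667^0·0.833333^27 = 0.007280
  k=1: C(27,1)·0.166667^1·0.833333^26 = 0.039310
  k=2: C(27,2)·0.166667^2·0.833333^25 = 0.102205
P(X ≤ 2) = 0.148795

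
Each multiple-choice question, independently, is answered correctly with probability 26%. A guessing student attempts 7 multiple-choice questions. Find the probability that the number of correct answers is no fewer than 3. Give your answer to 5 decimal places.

0.26462

X ~ Binomial(7, 0.26); P(X ≥ 3) = Σ C(7,k) p^k (1−p)^(7−k) over k:
  k=3: C(7,3)·0.26^3·0.74^4 = 0.1844654
  k=4: C(7,4)·0.26^4·0.74^3 = 0.0648122
  k=5: C(7,5)·0.26^5·0.74^2 = 0.0136631
  k=6: C(7,6)·0.26^6·0.74^1 = 0.0016002
  k=7: C(7,7)·0.26^7·0.74^0 = 0.0000803
Total = 0.2646212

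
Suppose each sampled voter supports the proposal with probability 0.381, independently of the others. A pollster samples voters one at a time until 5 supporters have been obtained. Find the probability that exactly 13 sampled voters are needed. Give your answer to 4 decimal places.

Y = trial on which the fifth success occurs; negative binomial, r=5, p=0.381.
P(Y=13) = C(12,4) · p^5 · (1−p)^8
= 495 · 0.0080283 · 0.021554 = 0.085656

0.0857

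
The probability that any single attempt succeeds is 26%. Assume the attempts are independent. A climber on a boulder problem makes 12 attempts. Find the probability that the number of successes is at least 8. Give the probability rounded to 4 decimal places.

X ~ Binomial(12, 0.26); P(X ≥ 8) = Σ C(12,k) p^k (1−p)^(12−k) over k:
  k=8: C(12,8)·0.26^8·0.74^4 = 0.003100
  k=9: C(12,9)·0.26^9·0.74^3 = 0.000484
  k=10: C(12,10)·0.26^10·0.74^2 = 0.000051
  k=11: C(12,11)·0.26^11·0.74^1 = 0.000003
  k=12: C(12,12)·0.26^12·0.74^0 = 0.000000
Total = 0.003638

0.0036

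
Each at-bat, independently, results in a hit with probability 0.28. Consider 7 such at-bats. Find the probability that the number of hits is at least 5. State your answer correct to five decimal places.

X ~ Binomial(7, 0.28); P(X ≥ 5) = Σ C(7,k) p^k (1−p)^(7−k) over k:
  k=5: C(7,5)·0.28^5·0.72^2 = 0.0187359
  k=6: C(7,6)·0.28^6·0.72^1 = 0.0024287
  k=7: C(7,7)·0.28^7·0.72^0 = 0.0001349
Total = 0.0212996

0.02130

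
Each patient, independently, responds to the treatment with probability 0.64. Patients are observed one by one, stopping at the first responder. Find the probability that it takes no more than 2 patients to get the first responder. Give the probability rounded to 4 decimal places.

Y = number of patients to the first success; geometric, p = 0.64.
P(Y ≤ 2) = 1 − (1−p)^2 = 1 − 0.129600 = 0.870400

0.8704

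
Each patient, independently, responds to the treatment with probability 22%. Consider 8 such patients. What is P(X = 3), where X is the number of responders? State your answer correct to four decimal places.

0.1722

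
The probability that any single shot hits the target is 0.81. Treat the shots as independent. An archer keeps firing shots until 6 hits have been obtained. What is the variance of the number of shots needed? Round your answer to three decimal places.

Y = total shots until the sixth success; negative binomial with r=6, p=0.81.
Var(Y) = r(1−p)/p² = 6·0.19 / 0.81² = 1.73754

1.738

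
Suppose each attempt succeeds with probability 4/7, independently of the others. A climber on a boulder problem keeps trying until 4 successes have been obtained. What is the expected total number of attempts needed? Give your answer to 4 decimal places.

Y = total attempts until the fourth success; negative binomial with r=4, p=0.571429.
E[Y] = r / p = 4 / 0.571429 = 7.000000

7.0000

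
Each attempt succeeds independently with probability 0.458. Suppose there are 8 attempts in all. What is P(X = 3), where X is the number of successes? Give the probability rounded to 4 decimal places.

0.2516

X ~ Binomial(n=8, p=0.458).
P(X=3) = C(8,3) · p^3 · (1−p)^5
= 56 · 0.096072 · 0.046773 = 0.251641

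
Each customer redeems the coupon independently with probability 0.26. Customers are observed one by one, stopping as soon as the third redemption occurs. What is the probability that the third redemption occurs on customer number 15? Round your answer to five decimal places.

Y = trial on which the third success occurs; negative binomial, r=3, p=0.26.
P(Y=15) = C(14,2) · p^3 · (1−p)^12
= 91 · 0.017576 · 0.026964 = 0.0431263

0.04313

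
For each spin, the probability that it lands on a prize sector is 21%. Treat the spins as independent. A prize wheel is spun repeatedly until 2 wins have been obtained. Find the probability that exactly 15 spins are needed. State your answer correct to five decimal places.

0.02882

Y = trial on which the second success occurs; negative binomial, r=2, p=0.21.
P(Y=15) = C(14,1) · p^2 · (1−p)^13
= 14 · 0.0441 · 0.046682 = 0.0288216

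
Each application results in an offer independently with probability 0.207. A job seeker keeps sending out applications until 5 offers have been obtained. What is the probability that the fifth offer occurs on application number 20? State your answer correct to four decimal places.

0.0454

Y = trial on which the fifth success occurs; negative binomial, r=5, p=0.207.
P(Y=20) = C(19,4) · p^5 · (1−p)^15
= 3876 · 0.00038006 · 0.030839 = 0.045429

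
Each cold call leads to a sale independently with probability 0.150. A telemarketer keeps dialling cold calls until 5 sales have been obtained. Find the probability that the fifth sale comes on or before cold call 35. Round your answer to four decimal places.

Finishing within 35 cold calls ⇔ at least 5 successes in the first 35. With X ~ Binomial(35, 0.15), P(Y ≤ 35) = 1 − P(X ≤ 4).
  k=0: C(35,0)·0.15^0·0.85^35 = 0.003386
  k=1: C(35,1)·0.15^1·0.85^34 = 0.020912
  k=2: C(35,2)·0.15^2·0.85^33 = 0.062737
  k=3: C(35,3)·0.15^3·0.85^32 = 0.121784
  k=4: C(35,4)·0.15^4·0.85^31 = 0.171930
1 − 0.380749 = 0.619251

0.6193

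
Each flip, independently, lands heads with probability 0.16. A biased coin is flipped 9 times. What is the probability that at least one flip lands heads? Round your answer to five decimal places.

P(at least one) = 1 − P(none) = 1 − (1 − 0.16)^9
= 1 − 0.2082157 = 0.7917843

0.79178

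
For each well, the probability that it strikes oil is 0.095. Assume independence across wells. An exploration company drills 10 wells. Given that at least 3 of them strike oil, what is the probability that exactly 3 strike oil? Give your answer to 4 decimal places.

0.8271

X ~ Binomial(10, 0.095). Want P(X=3 | X≥3) = P(X=3) / P(X≥3).
P(X=3) = C(10,3)·0.095^3·0.905^7 = 0.051155
P(X≥3) = 1 − 0.368541 − 0.386866 − 0.182746 = 0.061847
Ratio = 0.051155 / 0.061847 = 0.827135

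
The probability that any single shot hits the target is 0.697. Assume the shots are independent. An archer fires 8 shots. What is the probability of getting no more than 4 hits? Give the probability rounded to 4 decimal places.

X ~ Binomial(8, 0.697); P(X ≤ 4) = Σ C(8,k) p^k (1−p)^(8−k) over k:
  k=0: C(8,0)·0.697^0·0.303^8 = 0.000071
  k=1: C(8,1)·0.697^1·0.303^7 = 0.001307
  k=2: C(8,2)·0.697^2·0.303^6 = 0.010526
  k=3: C(8,3)·0.697^3·0.303^5 = 0.048428
  k=4: C(8,4)·0.697^4·0.303^4 = 0.139251
Total = 0.199585

0.1996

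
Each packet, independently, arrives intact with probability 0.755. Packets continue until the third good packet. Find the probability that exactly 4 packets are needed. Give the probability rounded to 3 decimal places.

Y = trial on which the third success occurs; negative binomial, r=3, p=0.755.
P(Y=4) = C(3,2) · p^3 · (1−p)^1
= 3 · 0.43037 · 0.245 = 0.31632

0.316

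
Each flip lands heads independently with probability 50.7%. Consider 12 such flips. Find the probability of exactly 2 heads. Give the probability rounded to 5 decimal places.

X ~ Binomial(n=12, p=0.507).
P(X=2) = C(12,2) · p^2 · (1−p)^10
= 66 · 0.25705 · 0.00084814 = 0.0143889

0.01439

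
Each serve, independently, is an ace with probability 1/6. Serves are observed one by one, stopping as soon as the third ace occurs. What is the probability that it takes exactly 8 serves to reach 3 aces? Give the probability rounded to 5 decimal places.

0.03907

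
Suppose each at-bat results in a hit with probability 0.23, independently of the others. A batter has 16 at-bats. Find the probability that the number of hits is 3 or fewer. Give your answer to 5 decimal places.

0.47965

X ~ Binomial(16, 0.23); P(X ≤ 3) = Σ C(16,k) p^k (1−p)^(16−k) over k:
  k=0: C(16,0)·0.23^0·0.77^16 = 0.0152704
  k=1: C(16,1)·0.23^1·0.77^15 = 0.0729808
  k=2: C(16,2)·0.23^2·0.77^14 = 0.1634960
  k=3: C(16,3)·0.23^3·0.77^13 = 0.2279035
Total = 0.4796507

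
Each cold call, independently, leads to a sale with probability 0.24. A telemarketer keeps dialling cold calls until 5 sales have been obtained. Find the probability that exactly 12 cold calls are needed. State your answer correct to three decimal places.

Y = trial on which the fifth success occurs; negative binomial, r=5, p=0.24.
P(Y=12) = C(11,4) · p^5 · (1−p)^7
= 330 · 0.00079626 · 0.14645 = 0.03848

0.038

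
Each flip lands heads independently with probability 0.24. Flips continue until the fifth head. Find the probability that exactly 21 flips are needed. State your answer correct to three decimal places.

0.048

Y = trial on which the fifth success occurs; negative binomial, r=5, p=0.24.
P(Y=21) = C(20,4) · p^5 · (1−p)^16
= 4845 · 0.00079626 · 0.012388 = 0.04779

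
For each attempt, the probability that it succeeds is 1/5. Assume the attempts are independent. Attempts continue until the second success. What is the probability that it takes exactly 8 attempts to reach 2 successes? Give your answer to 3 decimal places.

Y = trial on which the second success occurs; negative binomial, r=2, p=0.20.
P(Y=8) = C(7,1) · p^2 · (1−p)^6
= 7 · 0.04 · 0.26214 = 0.07340

0.073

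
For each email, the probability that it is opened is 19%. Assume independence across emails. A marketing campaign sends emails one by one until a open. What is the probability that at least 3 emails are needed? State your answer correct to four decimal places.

Y = number of emails to the first success; geometric, p = 0.19.
P(Y > 2) = P(first 2 all fail) = (1−p)^2 = 0.656100

0.6561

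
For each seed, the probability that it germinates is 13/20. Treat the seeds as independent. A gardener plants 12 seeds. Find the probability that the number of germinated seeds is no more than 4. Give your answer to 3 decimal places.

X ~ Binomial(12, 0.65); P(X ≤ 4) = Σ C(12,k) p^k (1−p)^(12−k) over k:
  k=0: C(12,0)·0.65^0·0.35^12 = 0.00000
  k=1: C(12,1)·0.65^1·0.35^11 = 0.00008
  k=2: C(12,2)·0.65^2·0.35^10 = 0.00077
  k=3: C(12,3)·0.65^3·0.35^9 = 0.00476
  k=4: C(12,4)·0.65^4·0.35^8 = 0.01990
Total = 0.02551

0.026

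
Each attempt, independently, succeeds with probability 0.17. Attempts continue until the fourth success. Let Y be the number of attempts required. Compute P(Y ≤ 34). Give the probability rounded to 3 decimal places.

Finishing within 34 attempts ⇔ at least 4 successes in the first 34. With X ~ Binomial(34, 0.17), P(Y ≤ 34) = 1 − P(X ≤ 3).
  k=0: C(34,0)·0.17^0·0.83^34 = 0.00177
  k=1: C(34,1)·0.17^1·0.83^33 = 0.01235
  k=2: C(34,2)·0.17^2·0.83^32 = 0.04172
  k=3: C(34,3)·0.17^3·0.83^31 = 0.09115
1 − 0.14699 = 0.85301

0.853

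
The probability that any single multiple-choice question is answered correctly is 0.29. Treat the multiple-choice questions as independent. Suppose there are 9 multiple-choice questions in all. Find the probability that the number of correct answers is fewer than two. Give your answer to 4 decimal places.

X ~ Binomial(9, 0.29); P(X ≤ 1) = Σ C(9,k) p^k (1−p)^(9−k) over k:
  k=0: C(9,0)·0.29^0·0.71^9 = 0.045849
  k=1: C(9,1)·0.29^1·0.71^8 = 0.168542
Total = 0.214390

0.2144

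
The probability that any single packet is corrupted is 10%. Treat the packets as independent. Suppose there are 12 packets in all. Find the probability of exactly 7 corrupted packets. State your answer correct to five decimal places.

X ~ Binomial(n=12, p=0.10).
P(X=7) = C(12,7) · p^7 · (1−p)^5
= 792 · 1e-07 · 0.59049 = 0.0000468

0.00005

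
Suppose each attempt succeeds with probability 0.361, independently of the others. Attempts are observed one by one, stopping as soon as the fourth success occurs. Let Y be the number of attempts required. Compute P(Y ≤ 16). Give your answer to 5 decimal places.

0.88463

Finishing within 16 attempts ⇔ at least 4 successes in the first 16. With X ~ Binomial(16, 0.361), P(Y ≤ 16) = 1 − P(X ≤ 3).
  k=0: C(16,0)·0.361^0·0.639^16 = 0.0007727
  k=1: C(16,1)·0.361^1·0.639^15 = 0.0069846
  k=2: C(16,2)·0.361^2·0.639^14 = 0.0295943
  k=3: C(16,3)·0.361^3·0.639^13 = 0.0780227
1 − 0.1153742 = 0.8846258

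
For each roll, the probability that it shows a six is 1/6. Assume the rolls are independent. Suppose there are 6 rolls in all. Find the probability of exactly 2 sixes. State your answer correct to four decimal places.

X ~ Binomial(n=6, p=0.166667).
P(X=2) = C(6,2) · p^2 · (1−p)^4
= 15 · 0.027778 · 0.48225 = 0.200939

0.2009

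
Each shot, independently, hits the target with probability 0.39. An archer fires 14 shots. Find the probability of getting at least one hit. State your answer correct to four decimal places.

P(at least one) = 1 − P(none) = 1 − (1 − 0.39)^14
= 1 − 0.000988 = 0.999012

0.9990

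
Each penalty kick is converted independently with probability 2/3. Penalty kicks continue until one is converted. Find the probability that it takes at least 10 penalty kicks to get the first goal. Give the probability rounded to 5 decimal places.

Y = number of penalty kicks to the first success; geometric, p = 0.666667.
P(Y > 9) = P(first 9 all fail) = (1−p)^9 = 0.0000508

0.00005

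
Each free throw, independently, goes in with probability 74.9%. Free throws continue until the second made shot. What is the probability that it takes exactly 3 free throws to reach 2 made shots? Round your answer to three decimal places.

0.282

Y = trial on which the second success occurs; negative binomial, r=2, p=0.749.
P(Y=3) = C(2,1) · p^2 · (1−p)^1
= 2 · 0.561 · 0.251 = 0.28162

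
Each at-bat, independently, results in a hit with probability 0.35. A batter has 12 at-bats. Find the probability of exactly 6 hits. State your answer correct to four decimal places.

0.1281

X ~ Binomial(n=12, p=0.35).
P(X=6) = C(12,6) · p^6 · (1−p)^6
= 924 · 0.0018383 · 0.075419 = 0.128103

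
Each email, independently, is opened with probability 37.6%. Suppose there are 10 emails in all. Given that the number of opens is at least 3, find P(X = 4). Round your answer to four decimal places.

0.3133

X ~ Binomial(10, 0.376). Want P(X=4 | X≥3) = P(X=4) / P(X≥3).
P(X=4) = C(10,4)·0.376^4·0.624^6 = 0.247787
P(X≥3) = 1 − 0.008950 − 0.053932 − 0.146240 = 0.790878
Ratio = 0.247787 / 0.790878 = 0.313306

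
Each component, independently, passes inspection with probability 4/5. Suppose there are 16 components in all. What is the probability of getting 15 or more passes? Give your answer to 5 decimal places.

0.14074

X ~ Binomial(16, 0.80); P(X ≥ 15) = Σ C(16,k) p^k (1−p)^(16−k) over k:
  k=15: C(16,15)·0.80^15·0.20^1 = 0.1125900
  k=16: C(16,16)·0.80^16·0.20^0 = 0.0281475
Total = 0.1407375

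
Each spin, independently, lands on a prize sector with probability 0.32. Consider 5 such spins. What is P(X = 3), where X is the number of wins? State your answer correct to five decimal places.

X ~ Binomial(n=5, p=0.32).
P(X=3) = C(5,3) · p^3 · (1−p)^2
= 10 · 0.032768 · 0.4624 = 0.1515192

0.15152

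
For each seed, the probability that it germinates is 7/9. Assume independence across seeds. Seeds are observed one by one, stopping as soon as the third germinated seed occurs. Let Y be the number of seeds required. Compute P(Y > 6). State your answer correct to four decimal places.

Needing more than 6 seeds ⇔ fewer than 3 successes in the first 6. With X ~ Binomial(6, 0.777778), P(Y > 6) = P(X ≤ 2).
  k=0: C(6,0)·0.777778^0·0.222222^6 = 0.000120
  k=1: C(6,1)·0.777778^1·0.222222^5 = 0.002529
  k=2: C(6,2)·0.777778^2·0.222222^4 = 0.022129
P(X ≤ 2) = 0.024778

0.0248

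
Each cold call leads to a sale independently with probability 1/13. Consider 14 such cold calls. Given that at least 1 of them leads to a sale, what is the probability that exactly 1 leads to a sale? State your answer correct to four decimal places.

0.5645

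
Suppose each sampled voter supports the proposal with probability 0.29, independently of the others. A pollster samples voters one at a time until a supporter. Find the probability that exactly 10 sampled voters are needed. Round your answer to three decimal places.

0.013

Geometric (trials to first success), p = 0.29.
P(Y = 10) = (1−p)^9 · p = 0.045849 · 0.29 = 0.01330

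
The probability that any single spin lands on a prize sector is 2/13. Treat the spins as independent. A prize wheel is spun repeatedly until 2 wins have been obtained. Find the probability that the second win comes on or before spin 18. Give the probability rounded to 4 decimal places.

0.7888

Finishing within 18 spins ⇔ at least 2 successes in the first 18. With X ~ Binomial(18, 0.153846), P(Y ≤ 18) = 1 − P(X ≤ 1).
  k=0: C(18,0)·0.153846^0·0.846154^18 = 0.049441
  k=1: C(18,1)·0.153846^1·0.846154^17 = 0.161807
1 − 0.211248 = 0.788752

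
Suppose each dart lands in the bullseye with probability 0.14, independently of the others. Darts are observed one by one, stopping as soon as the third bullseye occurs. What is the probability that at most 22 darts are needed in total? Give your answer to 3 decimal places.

Finishing within 22 darts ⇔ at least 3 successes in the first 22. With X ~ Binomial(22, 0.14), P(Y ≤ 22) = 1 − P(X ≤ 2).
  k=0: C(22,0)·0.14^0·0.86^22 = 0.03622
  k=1: C(22,1)·0.14^1·0.86^21 = 0.12972
  k=2: C(22,2)·0.14^2·0.86^20 = 0.22174
1 − 0.38768 = 0.61232

0.612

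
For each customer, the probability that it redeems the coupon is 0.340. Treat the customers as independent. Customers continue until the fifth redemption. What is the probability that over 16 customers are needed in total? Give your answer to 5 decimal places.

Needing more than 16 customers ⇔ fewer than 5 successes in the first 16. With X ~ Binomial(16, 0.34), P(Y > 16) = P(X ≤ 4).
  k=0: C(16,0)·0.34^0·0.66^16 = 0.0012963
  k=1: C(16,1)·0.34^1·0.66^15 = 0.0106846
  k=2: C(16,2)·0.34^2·0.66^14 = 0.0412814
  k=3: C(16,3)·0.34^3·0.66^13 = 0.0992421
  k=4: C(16,4)·0.34^4·0.66^12 = 0.1661553
P(X ≤ 4) = 0.3186597

0.31866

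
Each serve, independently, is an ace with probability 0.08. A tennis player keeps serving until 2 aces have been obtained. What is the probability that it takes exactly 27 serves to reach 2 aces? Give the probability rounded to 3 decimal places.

0.021

Y = trial on which the second success occurs; negative binomial, r=2, p=0.08.
P(Y=27) = C(26,1) · p^2 · (1−p)^25
= 26 · 0.0064 · 0.12436 = 0.02069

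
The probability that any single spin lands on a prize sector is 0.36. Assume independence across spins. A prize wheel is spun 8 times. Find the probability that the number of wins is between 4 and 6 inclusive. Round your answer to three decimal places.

X ~ Binomial(8, 0.36); P(4 ≤ X ≤ 6) = Σ C(8,k) p^k (1−p)^(8−k) over k:
  k=4: C(8,4)·0.36^4·0.64^4 = 0.19725
  k=5: C(8,5)·0.36^5·0.64^3 = 0.08876
  k=6: C(8,6)·0.36^6·0.64^2 = 0.02497
Total = 0.31098

0.311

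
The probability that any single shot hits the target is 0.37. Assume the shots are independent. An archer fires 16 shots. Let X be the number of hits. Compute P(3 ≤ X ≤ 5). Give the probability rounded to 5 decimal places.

X ~ Binomial(16, 0.37); P(3 ≤ X ≤ 5) = Σ C(16,k) p^k (1−p)^(16−k) over k:
  k=3: C(16,3)·0.37^3·0.63^13 = 0.0698587
  k=4: C(16,4)·0.37^4·0.63^12 = 0.1333414
  k=5: C(16,5)·0.37^5·0.63^11 = 0.1879478
Total = 0.3911479

0.39115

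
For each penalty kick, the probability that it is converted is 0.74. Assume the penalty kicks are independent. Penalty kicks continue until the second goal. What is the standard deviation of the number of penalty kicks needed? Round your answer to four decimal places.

Y = total penalty kicks until the second success; negative binomial with r=2, p=0.74.
SD(Y) = √[r(1−p)/p²] = √(0.949598) = 0.974473

0.9745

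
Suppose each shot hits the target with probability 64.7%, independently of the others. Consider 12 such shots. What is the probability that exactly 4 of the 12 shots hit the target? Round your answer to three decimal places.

X ~ Binomial(n=12, p=0.647).
P(X=4) = C(12,4) · p^4 · (1−p)^8
= 495 · 0.17523 · 0.0002411 = 0.02091

0.021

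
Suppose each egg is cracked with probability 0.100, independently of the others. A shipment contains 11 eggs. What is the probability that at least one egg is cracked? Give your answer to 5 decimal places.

0.68619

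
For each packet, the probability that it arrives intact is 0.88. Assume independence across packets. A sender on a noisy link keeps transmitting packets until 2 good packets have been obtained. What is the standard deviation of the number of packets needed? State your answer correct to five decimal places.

0.55670

Y = total packets until the second success; negative binomial with r=2, p=0.88.
SD(Y) = √[r(1−p)/p²] = √(0.3099174) = 0.5567022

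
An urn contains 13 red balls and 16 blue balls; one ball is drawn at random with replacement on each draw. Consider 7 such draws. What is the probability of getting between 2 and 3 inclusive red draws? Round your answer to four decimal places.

0.5079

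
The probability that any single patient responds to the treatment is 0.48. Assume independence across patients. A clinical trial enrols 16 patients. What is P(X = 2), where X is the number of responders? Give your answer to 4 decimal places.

X ~ Binomial(n=16, p=0.48).
P(X=2) = C(16,2) · p^2 · (1−p)^14
= 120 · 0.2304 · 0.00010569 = 0.002922

0.0029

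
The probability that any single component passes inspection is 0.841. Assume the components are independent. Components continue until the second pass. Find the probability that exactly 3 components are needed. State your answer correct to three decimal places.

Y = trial on which the second success occurs; negative binomial, r=2, p=0.841.
P(Y=3) = C(2,1) · p^2 · (1−p)^1
= 2 · 0.70728 · 0.159 = 0.22492

0.225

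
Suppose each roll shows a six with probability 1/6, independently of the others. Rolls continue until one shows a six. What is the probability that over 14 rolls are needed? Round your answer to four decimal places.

0.0779

Y = number of rolls to the first success; geometric, p = 0.166667.
P(Y > 14) = P(first 14 all fail) = (1−p)^14 = 0.077887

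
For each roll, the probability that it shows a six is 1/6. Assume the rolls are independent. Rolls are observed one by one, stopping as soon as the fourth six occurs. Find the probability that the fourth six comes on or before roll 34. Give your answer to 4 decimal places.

0.8413

Finishing within 34 rolls ⇔ at least 4 successes in the first 34. With X ~ Binomial(34, 0.166667), P(Y ≤ 34) = 1 − P(X ≤ 3).
  k=0: C(34,0)·0.166667^0·0.833333^34 = 0.002032
  k=1: C(34,1)·0.166667^1·0.833333^33 = 0.013815
  k=2: C(34,2)·0.166667^2·0.833333^32 = 0.045589
  k=3: C(34,3)·0.166667^3·0.833333^31 = 0.097257
1 − 0.158692 = 0.841308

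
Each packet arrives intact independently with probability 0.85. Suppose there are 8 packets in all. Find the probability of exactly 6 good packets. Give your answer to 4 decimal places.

X ~ Binomial(n=8, p=0.85).
P(X=6) = C(8,6) · p^6 · (1−p)^2
= 28 · 0.37715 · 0.0225 = 0.237604

0.2376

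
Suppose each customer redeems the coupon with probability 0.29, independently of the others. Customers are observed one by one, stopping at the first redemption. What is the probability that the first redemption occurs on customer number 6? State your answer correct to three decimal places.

Geometric (trials to first success), p = 0.29.
P(Y = 6) = (1−p)^5 · p = 0.18042 · 0.29 = 0.05232

0.052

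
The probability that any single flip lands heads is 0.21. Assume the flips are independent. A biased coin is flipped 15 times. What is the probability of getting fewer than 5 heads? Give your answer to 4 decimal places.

0.8090

X ~ Binomial(15, 0.21); P(X ≤ 4) = Σ C(15,k) p^k (1−p)^(15−k) over k:
  k=0: C(15,0)·0.21^0·0.79^15 = 0.029134
  k=1: C(15,1)·0.21^1·0.79^14 = 0.116169
  k=2: C(15,2)·0.21^2·0.79^13 = 0.216162
  k=3: C(15,3)·0.21^3·0.79^12 = 0.248997
  k=4: C(15,4)·0.21^4·0.79^11 = 0.198567
Total = 0.809030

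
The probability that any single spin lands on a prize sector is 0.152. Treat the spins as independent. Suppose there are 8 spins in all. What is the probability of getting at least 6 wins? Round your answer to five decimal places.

X ~ Binomial(8, 0.152); P(X ≥ 6) = Σ C(8,k) p^k (1−p)^(8−k) over k:
  k=6: C(8,6)·0.152^6·0.848^2 = 0.0002483
  k=7: C(8,7)·0.152^7·0.848^1 = 0.0000127
  k=8: C(8,8)·0.152^8·0.848^0 = 0.0000003
Total = 0.0002613

0.00026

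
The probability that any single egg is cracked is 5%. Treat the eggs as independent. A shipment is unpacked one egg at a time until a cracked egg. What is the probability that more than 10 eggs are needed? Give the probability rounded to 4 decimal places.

0.5987

Y = number of eggs to the first success; geometric, p = 0.05.
P(Y > 10) = P(first 10 all fail) = (1−p)^10 = 0.598737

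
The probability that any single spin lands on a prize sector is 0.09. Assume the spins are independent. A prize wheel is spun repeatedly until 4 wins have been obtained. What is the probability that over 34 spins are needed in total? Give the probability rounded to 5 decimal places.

Needing more than 34 spins ⇔ fewer than 4 successes in the first 34. With X ~ Binomial(34, 0.09), P(Y > 34) = P(X ≤ 3).
  k=0: C(34,0)·0.09^0·0.91^34 = 0.0404956
  k=1: C(34,1)·0.09^1·0.91^33 = 0.1361719
  k=2: C(34,2)·0.09^2·0.91^32 = 0.2222145
  k=3: C(34,3)·0.09^3·0.91^31 = 0.2344241
P(X ≤ 3) = 0.6333060

0.63331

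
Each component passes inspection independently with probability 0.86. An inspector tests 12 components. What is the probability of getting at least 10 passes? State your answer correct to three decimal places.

0.770

X ~ Binomial(12, 0.86); P(X ≥ 10) = Σ C(12,k) p^k (1−p)^(12−k) over k:
  k=10: C(12,10)·0.86^10·0.14^2 = 0.28628
  k=11: C(12,11)·0.86^11·0.14^1 = 0.31974
  k=12: C(12,12)·0.86^12·0.14^0 = 0.16367
Total = 0.76969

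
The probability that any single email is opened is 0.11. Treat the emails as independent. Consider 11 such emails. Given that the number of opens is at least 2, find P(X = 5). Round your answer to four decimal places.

X ~ Binomial(11, 0.11). Want P(X=5 | X≥2) = P(X=5) / P(X≥2).
P(X=5) = C(11,5)·0.11^5·0.89^6 = 0.003698
P(X≥2) = 1 − 0.277517 − 0.377299 = 0.345184
Ratio = 0.003698 / 0.345184 = 0.010713

0.0107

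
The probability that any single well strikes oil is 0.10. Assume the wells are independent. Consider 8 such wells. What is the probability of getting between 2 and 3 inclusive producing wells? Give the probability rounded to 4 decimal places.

X ~ Binomial(8, 0.10); P(2 ≤ X ≤ 3) = Σ C(8,k) p^k (1−p)^(8−k) over k:
  k=2: C(8,2)·0.10^2·0.90^6 = 0.148803
  k=3: C(8,3)·0.10^3·0.90^5 = 0.033067
Total = 0.181871

0.1819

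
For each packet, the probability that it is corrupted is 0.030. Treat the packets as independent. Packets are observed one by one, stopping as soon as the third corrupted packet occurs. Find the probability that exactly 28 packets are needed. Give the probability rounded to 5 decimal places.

0.00443

Y = trial on which the third success occurs; negative binomial, r=3, p=0.03.
P(Y=28) = C(27,2) · p^3 · (1−p)^25
= 351 · 2.7e-05 · 0.46697 = 0.0044255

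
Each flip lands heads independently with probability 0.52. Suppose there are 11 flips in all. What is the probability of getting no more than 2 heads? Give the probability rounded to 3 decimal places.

0.024

X ~ Binomial(11, 0.52); P(X ≤ 2) = Σ C(11,k) p^k (1−p)^(11−k) over k:
  k=0: C(11,0)·0.52^0·0.48^11 = 0.00031
  k=1: C(11,1)·0.52^1·0.48^10 = 0.00371
  k=2: C(11,2)·0.52^2·0.48^9 = 0.02012
Total = 0.02414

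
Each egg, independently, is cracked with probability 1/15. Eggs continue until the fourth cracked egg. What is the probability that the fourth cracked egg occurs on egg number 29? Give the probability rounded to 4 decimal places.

0.0115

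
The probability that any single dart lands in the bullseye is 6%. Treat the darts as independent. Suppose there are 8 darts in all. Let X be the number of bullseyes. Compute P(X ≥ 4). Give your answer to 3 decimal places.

X ~ Binomial(8, 0.06); P(X ≥ 4) = Σ C(8,k) p^k (1−p)^(8−k) over k:
  k=4: C(8,4)·0.06^4·0.94^4 = 0.00071
  k=5: C(8,5)·0.06^5·0.94^3 = 0.00004
  k=6: C(8,6)·0.06^6·0.94^2 = 0.00000
  k=7: C(8,7)·0.06^7·0.94^1 = 0.00000
  k=8: C(8,8)·0.06^8·0.94^0 = 0.00000
Total = 0.00075

0.001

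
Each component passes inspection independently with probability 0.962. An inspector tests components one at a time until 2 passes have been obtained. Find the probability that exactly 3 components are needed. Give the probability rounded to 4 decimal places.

0.0703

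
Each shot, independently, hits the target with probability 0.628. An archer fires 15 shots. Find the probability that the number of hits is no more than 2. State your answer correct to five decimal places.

0.00012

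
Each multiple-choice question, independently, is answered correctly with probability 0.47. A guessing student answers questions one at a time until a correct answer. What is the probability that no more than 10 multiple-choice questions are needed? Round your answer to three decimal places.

Y = number of multiple-choice questions to the first success; geometric, p = 0.47.
P(Y ≤ 10) = 1 − (1−p)^10 = 1 − 0.00175 = 0.99825

0.998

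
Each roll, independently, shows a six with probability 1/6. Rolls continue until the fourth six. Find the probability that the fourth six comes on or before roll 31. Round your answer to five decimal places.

Finishing within 31 rolls ⇔ at least 4 successes in the first 31. With X ~ Binomial(31, 0.166667), P(Y ≤ 31) = 1 − P(X ≤ 3).
  k=0: C(31,0)·0.166667^0·0.833333^31 = 0.0035106
  k=1: C(31,1)·0.166667^1·0.833333^30 = 0.0217657
  k=2: C(31,2)·0.166667^2·0.833333^29 = 0.0652972
  k=3: C(31,3)·0.166667^3·0.833333^28 = 0.1262412
1 − 0.2168147 = 0.7831853

0.78319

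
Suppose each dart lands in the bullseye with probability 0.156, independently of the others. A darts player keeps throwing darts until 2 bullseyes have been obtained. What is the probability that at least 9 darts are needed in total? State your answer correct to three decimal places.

Needing more than 8 darts ⇔ fewer than 2 successes in the first 8. With X ~ Binomial(8, 0.156), P(Y > 8) = P(X ≤ 1).
  k=0: C(8,0)·0.156^0·0.844^8 = 0.25748
  k=1: C(8,1)·0.156^1·0.844^7 = 0.38073
P(X ≤ 1) = 0.63820

0.638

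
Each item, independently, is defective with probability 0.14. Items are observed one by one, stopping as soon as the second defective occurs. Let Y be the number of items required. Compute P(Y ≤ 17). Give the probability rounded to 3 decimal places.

Finishing within 17 items ⇔ at least 2 successes in the first 17. With X ~ Binomial(17, 0.14), P(Y ≤ 17) = 1 − P(X ≤ 1).
  k=0: C(17,0)·0.14^0·0.86^17 = 0.07700
  k=1: C(17,1)·0.14^1·0.86^16 = 0.21308
1 − 0.29008 = 0.70992

0.710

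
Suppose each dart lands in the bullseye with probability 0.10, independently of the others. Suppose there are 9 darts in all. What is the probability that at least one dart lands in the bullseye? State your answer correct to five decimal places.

0.61258

P(at least one) = 1 − P(none) = 1 − (1 − 0.10)^9
= 1 − 0.3874205 = 0.6125795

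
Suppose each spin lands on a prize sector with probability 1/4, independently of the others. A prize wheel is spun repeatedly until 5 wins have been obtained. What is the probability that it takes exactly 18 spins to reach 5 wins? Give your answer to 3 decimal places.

Y = trial on which the fifth success occurs; negative binomial, r=5, p=0.25.
P(Y=18) = C(17,4) · p^5 · (1−p)^13
= 2380 · 0.00097656 · 0.023757 = 0.05522

0.055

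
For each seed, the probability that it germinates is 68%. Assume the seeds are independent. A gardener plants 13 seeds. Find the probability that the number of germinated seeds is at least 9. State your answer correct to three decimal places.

0.593

X ~ Binomial(13, 0.68); P(X ≥ 9) = Σ C(13,k) p^k (1−p)^(13−k) over k:
  k=9: C(13,9)·0.68^9·0.32^4 = 0.23307
  k=10: C(13,10)·0.68^10·0.32^3 = 0.19811
  k=11: C(13,11)·0.68^11·0.32^2 = 0.11481
  k=12: C(13,12)·0.68^12·0.32^1 = 0.04066
  k=13: C(13,13)·0.68^13·0.32^0 = 0.00665
Total = 0.59330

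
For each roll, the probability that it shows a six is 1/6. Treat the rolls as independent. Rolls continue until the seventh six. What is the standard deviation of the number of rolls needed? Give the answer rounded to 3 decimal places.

Y = total rolls until the seventh success; negative binomial with r=7, p=0.166667.
SD(Y) = √[r(1−p)/p²] = √(210.00000) = 14.49138

14.491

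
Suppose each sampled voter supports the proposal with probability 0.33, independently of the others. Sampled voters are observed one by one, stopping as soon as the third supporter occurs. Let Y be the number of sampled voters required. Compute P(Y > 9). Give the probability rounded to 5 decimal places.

0.38541

Needing more than 9 sampled voters ⇔ fewer than 3 successes in the first 9. With X ~ Binomial(9, 0.33), P(Y > 9) = P(X ≤ 2).
  k=0: C(9,0)·0.33^0·0.67^9 = 0.0272065
  k=1: C(9,1)·0.33^1·0.67^8 = 0.1206021
  k=2: C(9,2)·0.33^2·0.67^7 = 0.2376041
P(X ≤ 2) = 0.3854128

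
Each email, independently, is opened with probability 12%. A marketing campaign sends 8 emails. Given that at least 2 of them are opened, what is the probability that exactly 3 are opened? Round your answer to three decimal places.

0.206

X ~ Binomial(8, 0.12). Want P(X=3 | X≥2) = P(X=3) / P(X≥2).
P(X=3) = C(8,3)·0.12^3·0.88^5 = 0.05107
P(X≥2) = 1 − 0.35963 − 0.39233 = 0.24804
Ratio = 0.05107 / 0.24804 = 0.20589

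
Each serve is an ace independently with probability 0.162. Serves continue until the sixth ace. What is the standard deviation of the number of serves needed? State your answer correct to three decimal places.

Y = total serves until the sixth success; negative binomial with r=6, p=0.162.
SD(Y) = √[r(1−p)/p²] = √(191.58665) = 13.84148

13.841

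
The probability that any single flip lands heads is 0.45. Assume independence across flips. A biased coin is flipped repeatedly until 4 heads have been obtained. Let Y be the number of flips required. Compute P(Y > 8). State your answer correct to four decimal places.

0.4770

Needing more than 8 flips ⇔ fewer than 4 successes in the first 8. With X ~ Binomial(8, 0.45), P(Y > 8) = P(X ≤ 3).
  k=0: C(8,0)·0.45^0·0.55^8 = 0.008373
  k=1: C(8,1)·0.45^1·0.55^7 = 0.054808
  k=2: C(8,2)·0.45^2·0.55^6 = 0.156949
  k=3: C(8,3)·0.45^3·0.55^5 = 0.256826
P(X ≤ 3) = 0.476956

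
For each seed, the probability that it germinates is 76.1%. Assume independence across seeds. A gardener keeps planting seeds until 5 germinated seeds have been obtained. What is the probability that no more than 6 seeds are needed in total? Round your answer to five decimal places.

0.56022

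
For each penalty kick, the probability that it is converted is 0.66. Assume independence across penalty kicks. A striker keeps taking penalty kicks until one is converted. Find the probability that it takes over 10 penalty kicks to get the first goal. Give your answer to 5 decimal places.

0.00002

Y = number of penalty kicks to the first success; geometric, p = 0.66.
P(Y > 10) = P(first 10 all fail) = (1−p)^10 = 0.0000206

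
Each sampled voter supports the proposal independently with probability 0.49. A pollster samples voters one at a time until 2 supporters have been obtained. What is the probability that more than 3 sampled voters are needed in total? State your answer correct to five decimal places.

Needing more than 3 sampled voters ⇔ fewer than 2 successes in the first 3. With X ~ Binomial(3, 0.49), P(Y > 3) = P(X ≤ 1).
  k=0: C(3,0)·0.49^0·0.51^3 = 0.1326510
  k=1: C(3,1)·0.49^1·0.51^2 = 0.3823470
P(X ≤ 1) = 0.5149980

0.51500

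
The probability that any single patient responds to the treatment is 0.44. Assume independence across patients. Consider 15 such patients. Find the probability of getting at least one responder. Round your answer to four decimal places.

P(at least one) = 1 − P(none) = 1 − (1 − 0.44)^15
= 1 − 0.000167 = 0.999833

0.9998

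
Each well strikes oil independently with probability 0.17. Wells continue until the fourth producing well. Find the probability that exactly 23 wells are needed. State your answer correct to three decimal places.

0.037

Y = trial on which the fourth success occurs; negative binomial, r=4, p=0.17.
P(Y=23) = C(22,3) · p^4 · (1−p)^19
= 1540 · 0.00083521 · 0.029006 = 0.03731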